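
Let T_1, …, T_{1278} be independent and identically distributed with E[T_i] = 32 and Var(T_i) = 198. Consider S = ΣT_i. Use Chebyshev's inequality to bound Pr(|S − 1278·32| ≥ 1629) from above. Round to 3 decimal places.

Var(S) = n·Var(T_i) = 1278·198 = 253044.
Chebyshev: Pr(|S − 1278·32| ≥ 1629) ≤ Var(S)/1629² = 253044/2653641 = 0.0954.

0.095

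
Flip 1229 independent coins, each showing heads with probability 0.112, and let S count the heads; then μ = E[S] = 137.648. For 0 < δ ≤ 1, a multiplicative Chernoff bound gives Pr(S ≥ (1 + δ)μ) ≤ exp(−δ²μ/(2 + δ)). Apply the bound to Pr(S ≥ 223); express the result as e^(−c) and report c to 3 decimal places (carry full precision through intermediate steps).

Write 223 = (1 + δ)μ, so δ = 223/137.648 − 1 = 0.6200744…
Then the exponent is δ²μ/(2 + δ) = (223 − μ)² / (μ·(2 + δ)) = 20.199651.

20.200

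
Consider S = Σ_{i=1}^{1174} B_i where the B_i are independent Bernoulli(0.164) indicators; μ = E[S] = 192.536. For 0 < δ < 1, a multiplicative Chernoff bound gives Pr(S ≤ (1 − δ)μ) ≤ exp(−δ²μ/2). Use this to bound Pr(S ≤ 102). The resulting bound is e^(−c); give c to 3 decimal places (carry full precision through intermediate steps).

Write 102 = (1 − δ)μ, so δ = 1 − 102/192.536 = 0.4702289…
Then the exponent is δ²μ/2 = (μ − 102)²/(2μ) = 21.286324.

21.286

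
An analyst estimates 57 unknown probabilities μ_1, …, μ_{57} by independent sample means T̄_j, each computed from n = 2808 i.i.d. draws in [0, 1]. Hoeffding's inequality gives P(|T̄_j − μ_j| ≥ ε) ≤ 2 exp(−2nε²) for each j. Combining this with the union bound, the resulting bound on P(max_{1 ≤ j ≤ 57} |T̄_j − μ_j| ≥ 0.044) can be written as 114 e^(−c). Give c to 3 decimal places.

10.873

Union bound over the 57 events: P(max_{1 ≤ j ≤ 57} |T̄_j − μ_j| ≥ 0.044) ≤ 57·2·exp(−2nε²) = 114 exp(−2·2808·0.044²).
So c = 2·2808·0.044² = 10.8726.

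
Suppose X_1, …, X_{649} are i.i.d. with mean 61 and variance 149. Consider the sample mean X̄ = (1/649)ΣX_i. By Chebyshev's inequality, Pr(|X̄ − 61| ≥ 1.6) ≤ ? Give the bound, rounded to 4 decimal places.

Var(X̄) = Var(X_i)/n = 149/649 = 0.22958.
Chebyshev: Pr(|X̄ − 61| ≥ 1.6) ≤ Var(X̄)/(1.6)² = 149/(649·1.6²) = 0.0897.

0.0897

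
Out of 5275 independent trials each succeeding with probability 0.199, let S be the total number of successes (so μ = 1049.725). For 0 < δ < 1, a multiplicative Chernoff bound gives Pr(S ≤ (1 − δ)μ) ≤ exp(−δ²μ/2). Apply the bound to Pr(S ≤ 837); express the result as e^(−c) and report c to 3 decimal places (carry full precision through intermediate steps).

21.554

Write 837 = (1 − δ)μ, so δ = 1 − 837/1049.725 = 0.2026483…
Then the exponent is δ²μ/2 = (μ − 837)²/(2μ) = 21.554181.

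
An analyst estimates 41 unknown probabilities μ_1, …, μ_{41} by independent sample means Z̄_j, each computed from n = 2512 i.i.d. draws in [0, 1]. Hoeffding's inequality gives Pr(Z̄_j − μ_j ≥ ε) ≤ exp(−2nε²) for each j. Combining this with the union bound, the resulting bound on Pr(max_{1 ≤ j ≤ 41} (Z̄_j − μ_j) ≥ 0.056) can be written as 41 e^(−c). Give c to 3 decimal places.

15.755

Union bound over the 41 events: Pr(max_{1 ≤ j ≤ 41} (Z̄_j − μ_j) ≥ 0.056) ≤ 41·exp(−2nε²) = 41 exp(−2·2512·0.056²).
So c = 2·2512·0.056² = 15.7553.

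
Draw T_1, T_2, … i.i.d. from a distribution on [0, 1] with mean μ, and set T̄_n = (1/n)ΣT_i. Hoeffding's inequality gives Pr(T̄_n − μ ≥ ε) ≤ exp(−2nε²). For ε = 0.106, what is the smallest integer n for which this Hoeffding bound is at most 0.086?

Require exp(−2nε²) ≤ 0.086, i.e. 2nε² ≥ ln(1/0.086) = 2.453408.
So n ≥ 2.453408 / (2·0.106²) = 109.176.
The smallest integer n is 110.

110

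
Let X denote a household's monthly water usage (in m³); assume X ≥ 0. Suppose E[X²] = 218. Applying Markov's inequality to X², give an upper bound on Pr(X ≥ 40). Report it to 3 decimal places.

0.136

Since X ≥ 0, the event {X ≥ 40} is the same as {X² ≥ 1600}.
Markov's inequality applied to X² gives Pr(X² ≥ 1600) ≤ E[X²]/1600 = 218/1600 = 0.1363.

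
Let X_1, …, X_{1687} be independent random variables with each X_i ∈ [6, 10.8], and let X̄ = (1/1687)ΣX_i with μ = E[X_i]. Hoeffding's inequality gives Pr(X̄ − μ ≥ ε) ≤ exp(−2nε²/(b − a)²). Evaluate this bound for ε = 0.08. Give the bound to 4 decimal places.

Exponent: 2nε²/(b − a)² = 2·1687·0.08² / 4.8² = 0.93722.
Bound = exp(−0.93722) = 0.39171.

0.3917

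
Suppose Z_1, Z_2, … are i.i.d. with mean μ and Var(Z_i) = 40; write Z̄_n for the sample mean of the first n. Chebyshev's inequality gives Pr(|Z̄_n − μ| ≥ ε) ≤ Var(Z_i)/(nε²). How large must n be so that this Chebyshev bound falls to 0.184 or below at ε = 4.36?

Require 40/(n·4.36²) ≤ 0.184, i.e. n ≥ 40/(0.184·4.36²) = 11.436.
The smallest integer n is 12.

12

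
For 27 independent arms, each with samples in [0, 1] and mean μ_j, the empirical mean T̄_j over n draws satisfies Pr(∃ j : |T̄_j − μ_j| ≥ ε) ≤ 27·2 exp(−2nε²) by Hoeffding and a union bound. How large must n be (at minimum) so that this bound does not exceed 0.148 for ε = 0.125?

Need 2·27·exp(−2nε²) ≤ 0.148, i.e. exp(−2nε²) ≤ 0.148/54.
So 2nε² ≥ ln(54/0.148) = 5.899527.
Hence n ≥ 5.899527/(2·0.125²) = 188.785.
The smallest integer n is 189.

189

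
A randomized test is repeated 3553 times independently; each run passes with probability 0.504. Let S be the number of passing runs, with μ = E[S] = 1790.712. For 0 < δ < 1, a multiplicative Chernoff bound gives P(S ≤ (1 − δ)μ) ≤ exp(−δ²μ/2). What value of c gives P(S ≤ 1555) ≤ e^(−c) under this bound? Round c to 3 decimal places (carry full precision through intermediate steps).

15.513

Write 1555 = (1 − δ)μ, so δ = 1 − 1555/1790.712 = 0.1316303…
Then the exponent is δ²μ/2 = (μ − 1555)²/(2μ) = 15.513423.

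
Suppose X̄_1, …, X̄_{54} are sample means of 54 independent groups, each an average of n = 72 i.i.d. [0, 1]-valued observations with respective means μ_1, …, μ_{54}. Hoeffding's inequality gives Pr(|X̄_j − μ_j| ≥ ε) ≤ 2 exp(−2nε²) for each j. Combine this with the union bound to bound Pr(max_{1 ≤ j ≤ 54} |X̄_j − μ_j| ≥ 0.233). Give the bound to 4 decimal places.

Per-experiment Hoeffding bound: 2·exp(−2·72·0.233²) = 2·exp(−7.81762) = 0.00080516.
Union bound over 54 events: 54·0.00080516 = 0.04348.

0.0435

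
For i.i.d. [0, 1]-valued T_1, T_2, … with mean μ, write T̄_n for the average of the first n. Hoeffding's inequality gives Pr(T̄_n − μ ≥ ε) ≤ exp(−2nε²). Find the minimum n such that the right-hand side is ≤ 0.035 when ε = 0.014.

Require exp(−2nε²) ≤ 0.035, i.e. 2nε² ≥ ln(1/0.035) = 3.352407.
So n ≥ 3.352407 / (2·0.014²) = 8552.059.
The smallest integer n is 8553.

8553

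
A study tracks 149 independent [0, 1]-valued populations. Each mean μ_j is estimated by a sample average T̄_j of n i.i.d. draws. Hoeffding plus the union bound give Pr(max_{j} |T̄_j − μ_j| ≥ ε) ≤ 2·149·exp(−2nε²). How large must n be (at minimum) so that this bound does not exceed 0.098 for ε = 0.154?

170

Need 2·149·exp(−2nε²) ≤ 0.098, i.e. exp(−2nε²) ≤ 0.098/298.
So 2nε² ≥ ln(298/0.098) = 8.019881.
Hence n ≥ 8.019881/(2·0.154²) = 169.082.
The smallest integer n is 170.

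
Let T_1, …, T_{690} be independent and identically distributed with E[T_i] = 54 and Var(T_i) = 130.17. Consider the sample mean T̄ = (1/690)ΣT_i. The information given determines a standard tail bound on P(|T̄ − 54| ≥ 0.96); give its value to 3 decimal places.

With mean and variance of each term known, Chebyshev's inequality bounds the deviation of the sum (or sample mean).
Var(T̄) = Var(T_i)/n = 130.17/690 = 0.18865.
Chebyshev: P(|T̄ − 54| ≥ 0.96) ≤ Var(T̄)/(0.96)² = 130.17/(690·0.96²) = 0.2047.

0.205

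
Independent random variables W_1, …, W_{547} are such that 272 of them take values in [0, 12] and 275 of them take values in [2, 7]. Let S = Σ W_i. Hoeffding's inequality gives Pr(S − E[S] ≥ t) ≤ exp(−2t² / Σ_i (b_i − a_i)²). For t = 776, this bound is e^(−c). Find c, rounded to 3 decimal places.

Σ(b_i − a_i)² = 272·12² + 275·5² = 46043.
c = 2t² / 46043 = 2·776² / 46043 = 26.1571.

26.157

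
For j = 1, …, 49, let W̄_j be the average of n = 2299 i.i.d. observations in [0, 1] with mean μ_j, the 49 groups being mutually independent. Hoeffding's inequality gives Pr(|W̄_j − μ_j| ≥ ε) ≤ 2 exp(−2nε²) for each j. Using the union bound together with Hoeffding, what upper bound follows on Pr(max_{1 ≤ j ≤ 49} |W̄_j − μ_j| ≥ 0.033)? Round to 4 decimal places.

0.6556

Per-experiment Hoeffding bound: 2·exp(−2·2299·0.033²) = 2·exp(−5.00722) = 0.013379.
Union bound over 49 events: 49·0.013379 = 0.65557.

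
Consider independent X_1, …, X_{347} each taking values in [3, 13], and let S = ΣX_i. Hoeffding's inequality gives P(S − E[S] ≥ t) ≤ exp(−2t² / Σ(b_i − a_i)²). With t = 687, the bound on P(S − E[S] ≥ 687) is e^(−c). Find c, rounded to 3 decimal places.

Σ(b_i − a_i)² = 347·(10)² = 34700.
c = 2t²/34700 = 2·687²/34700 = 27.2028.

27.203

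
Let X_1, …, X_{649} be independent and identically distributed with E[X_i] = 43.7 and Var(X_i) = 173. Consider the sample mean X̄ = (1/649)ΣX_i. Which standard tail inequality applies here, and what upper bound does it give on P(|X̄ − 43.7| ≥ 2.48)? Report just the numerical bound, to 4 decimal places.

With mean and variance of each term known, Chebyshev's inequality bounds the deviation of the sum (or sample mean).
Var(X̄) = Var(X_i)/n = 173/649 = 0.26656.
Chebyshev: P(|X̄ − 43.7| ≥ 2.48) ≤ Var(X̄)/(2.48)² = 173/(649·2.48²) = 0.0433.

0.0433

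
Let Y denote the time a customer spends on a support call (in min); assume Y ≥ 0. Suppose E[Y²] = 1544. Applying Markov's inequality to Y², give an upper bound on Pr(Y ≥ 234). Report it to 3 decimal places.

Since Y ≥ 0, the event {Y ≥ 234} is the same as {Y² ≥ 54756}.
Markov's inequality applied to Y² gives Pr(Y² ≥ 54756) ≤ E[Y²]/54756 = 1544/54756 = 0.0282.

0.028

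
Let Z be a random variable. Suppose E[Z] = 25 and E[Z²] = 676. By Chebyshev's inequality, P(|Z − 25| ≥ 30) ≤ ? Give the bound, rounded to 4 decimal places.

Var(Z) = E[Z²] − (E[Z])² = 676 − 625 = 51.
Chebyshev's inequality: P(|Z − μ| ≥ t) ≤ Var(Z)/t² = 51/900 = 0.0567.

0.0567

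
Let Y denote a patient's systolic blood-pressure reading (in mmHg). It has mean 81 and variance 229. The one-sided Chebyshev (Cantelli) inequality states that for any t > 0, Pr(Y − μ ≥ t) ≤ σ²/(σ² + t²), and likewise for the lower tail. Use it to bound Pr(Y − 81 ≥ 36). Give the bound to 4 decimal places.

0.1502

Here σ² = 229 and t = 36, so σ² + t² = 1525.
Cantelli's bound: 229/1525 = 0.1502.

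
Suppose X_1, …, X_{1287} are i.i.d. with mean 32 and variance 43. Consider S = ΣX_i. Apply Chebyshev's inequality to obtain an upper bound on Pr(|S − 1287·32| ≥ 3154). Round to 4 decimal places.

0.0056

Var(S) = n·Var(X_i) = 1287·43 = 55341.
Chebyshev: Pr(|S − 1287·32| ≥ 3154) ≤ Var(S)/3154² = 55341/9947716 = 0.0056.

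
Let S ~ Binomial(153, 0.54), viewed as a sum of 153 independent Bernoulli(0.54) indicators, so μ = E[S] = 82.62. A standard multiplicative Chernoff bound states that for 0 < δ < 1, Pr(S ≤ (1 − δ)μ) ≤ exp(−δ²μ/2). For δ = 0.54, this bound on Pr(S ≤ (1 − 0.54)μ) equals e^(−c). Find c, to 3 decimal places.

c = δ²μ/2 = 0.54²·82.62/2 = 12.0460.

12.046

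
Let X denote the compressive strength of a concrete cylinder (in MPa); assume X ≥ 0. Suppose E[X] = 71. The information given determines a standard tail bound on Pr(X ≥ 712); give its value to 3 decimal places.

Only the mean of a non-negative variable is known, so Markov's inequality is the applicable tail bound.
Markov's inequality: for a non-negative random variable, Pr(X ≥ a) ≤ E[X]/a.
Here E[X] = 71 and a = 712, so the bound is 71/712 = 0.0997.

0.100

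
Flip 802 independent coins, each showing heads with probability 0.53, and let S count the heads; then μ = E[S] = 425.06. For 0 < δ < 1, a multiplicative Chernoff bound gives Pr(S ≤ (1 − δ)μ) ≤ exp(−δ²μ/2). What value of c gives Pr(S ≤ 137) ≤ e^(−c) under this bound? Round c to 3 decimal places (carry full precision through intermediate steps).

97.608

Write 137 = (1 − δ)μ, so δ = 1 − 137/425.06 = 0.6776926…
Then the exponent is δ²μ/2 = (μ − 137)²/(2μ) = 97.608060.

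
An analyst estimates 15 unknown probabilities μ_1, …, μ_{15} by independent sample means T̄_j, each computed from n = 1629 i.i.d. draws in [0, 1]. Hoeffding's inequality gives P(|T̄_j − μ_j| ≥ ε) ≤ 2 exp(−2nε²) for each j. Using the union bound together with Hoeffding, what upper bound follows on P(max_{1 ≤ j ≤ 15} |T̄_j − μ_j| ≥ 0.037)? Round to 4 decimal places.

0.3468

Per-experiment Hoeffding bound: 2·exp(−2·1629·0.037²) = 2·exp(−4.46020) = 0.02312.
Union bound over 15 events: 15·0.02312 = 0.34680.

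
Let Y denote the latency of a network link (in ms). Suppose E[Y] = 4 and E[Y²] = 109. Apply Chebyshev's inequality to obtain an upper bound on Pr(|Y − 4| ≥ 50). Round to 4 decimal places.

0.0372

Var(Y) = E[Y²] − (E[Y])² = 109 − 16 = 93.
Chebyshev's inequality: Pr(|Y − μ| ≥ t) ≤ Var(Y)/t² = 93/2500 = 0.0372.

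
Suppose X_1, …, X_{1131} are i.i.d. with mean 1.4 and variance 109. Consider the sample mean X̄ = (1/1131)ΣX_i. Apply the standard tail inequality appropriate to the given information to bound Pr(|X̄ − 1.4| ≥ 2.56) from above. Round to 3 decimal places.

0.015

With mean and variance of each term known, Chebyshev's inequality bounds the deviation of the sum (or sample mean).
Var(X̄) = Var(X_i)/n = 109/1131 = 0.096375.
Chebyshev: Pr(|X̄ − 1.4| ≥ 2.56) ≤ Var(X̄)/(2.56)² = 109/(1131·2.56²) = 0.0147.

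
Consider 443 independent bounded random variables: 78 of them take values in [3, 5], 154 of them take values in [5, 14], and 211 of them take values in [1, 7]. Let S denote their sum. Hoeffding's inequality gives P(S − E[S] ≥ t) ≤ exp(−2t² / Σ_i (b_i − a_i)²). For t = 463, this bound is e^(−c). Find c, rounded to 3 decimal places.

21.035

Σ(b_i − a_i)² = 78·2² + 154·9² + 211·6² = 20382.
c = 2t² / 20382 = 2·463² / 20382 = 21.0351.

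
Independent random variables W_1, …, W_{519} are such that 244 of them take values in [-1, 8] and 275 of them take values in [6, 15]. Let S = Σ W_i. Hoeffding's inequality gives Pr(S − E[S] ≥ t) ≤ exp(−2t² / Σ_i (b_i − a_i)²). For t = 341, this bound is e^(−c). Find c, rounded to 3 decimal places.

Σ(b_i − a_i)² = 244·9² + 275·9² = 42039.
c = 2t² / 42039 = 2·341² / 42039 = 5.5321.

5.532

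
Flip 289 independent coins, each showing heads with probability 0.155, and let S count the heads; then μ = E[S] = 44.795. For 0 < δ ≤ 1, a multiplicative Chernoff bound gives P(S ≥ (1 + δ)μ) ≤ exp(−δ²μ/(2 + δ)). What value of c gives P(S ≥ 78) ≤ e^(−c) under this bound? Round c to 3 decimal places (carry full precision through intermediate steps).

8.979

Write 78 = (1 + δ)μ, so δ = 78/44.795 − 1 = 0.7412658…
Then the exponent is δ²μ/(2 + δ) = (78 − μ)² / (μ·(2 + δ)) = 8.978965.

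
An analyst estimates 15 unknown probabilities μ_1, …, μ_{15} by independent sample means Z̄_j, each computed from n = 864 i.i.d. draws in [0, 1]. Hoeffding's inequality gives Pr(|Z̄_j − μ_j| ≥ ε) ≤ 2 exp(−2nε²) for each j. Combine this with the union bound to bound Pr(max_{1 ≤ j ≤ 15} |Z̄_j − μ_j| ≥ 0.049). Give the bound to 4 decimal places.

Per-experiment Hoeffding bound: 2·exp(−2·864·0.049²) = 2·exp(−4.14893) = 0.031563.
Union bound over 15 events: 15·0.031563 = 0.47344.

0.4734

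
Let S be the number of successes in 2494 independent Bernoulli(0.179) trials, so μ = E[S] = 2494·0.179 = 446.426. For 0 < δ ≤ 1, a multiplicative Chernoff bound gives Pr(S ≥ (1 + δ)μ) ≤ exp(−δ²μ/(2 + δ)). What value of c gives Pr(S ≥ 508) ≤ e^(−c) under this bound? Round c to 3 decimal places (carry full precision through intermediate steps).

Write 508 = (1 + δ)μ, so δ = 508/446.426 − 1 = 0.1379266…
Then the exponent is δ²μ/(2 + δ) = (508 − μ)² / (μ·(2 + δ)) = 3.972395.

3.972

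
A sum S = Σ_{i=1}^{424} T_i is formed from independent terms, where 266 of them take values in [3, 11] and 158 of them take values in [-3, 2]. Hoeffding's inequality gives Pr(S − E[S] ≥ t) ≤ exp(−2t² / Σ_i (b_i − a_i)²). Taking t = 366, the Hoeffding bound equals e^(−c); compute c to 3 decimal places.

Σ(b_i − a_i)² = 266·8² + 158·5² = 20974.
c = 2t² / 20974 = 2·366² / 20974 = 12.7735.

12.774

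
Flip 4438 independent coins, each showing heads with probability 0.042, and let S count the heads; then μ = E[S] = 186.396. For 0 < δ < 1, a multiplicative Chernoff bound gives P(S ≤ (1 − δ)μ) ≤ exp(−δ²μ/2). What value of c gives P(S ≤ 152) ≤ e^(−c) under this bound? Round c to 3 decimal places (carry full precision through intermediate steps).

Write 152 = (1 − δ)μ, so δ = 1 − 152/186.396 = 0.1845319…
Then the exponent is δ²μ/2 = (μ − 152)²/(2μ) = 3.173579.

3.174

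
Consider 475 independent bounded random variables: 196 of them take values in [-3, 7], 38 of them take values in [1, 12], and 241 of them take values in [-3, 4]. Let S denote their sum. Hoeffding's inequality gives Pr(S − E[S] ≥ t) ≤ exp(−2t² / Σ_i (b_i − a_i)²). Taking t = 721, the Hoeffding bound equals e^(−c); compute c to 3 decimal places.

28.874

Σ(b_i − a_i)² = 196·10² + 38·11² + 241·7² = 36007.
c = 2t² / 36007 = 2·721² / 36007 = 28.8744.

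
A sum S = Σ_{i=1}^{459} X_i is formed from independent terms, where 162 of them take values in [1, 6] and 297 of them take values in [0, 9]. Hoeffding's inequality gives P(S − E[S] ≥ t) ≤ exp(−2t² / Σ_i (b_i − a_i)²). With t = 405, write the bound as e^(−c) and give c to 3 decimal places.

11.671

Σ(b_i − a_i)² = 162·5² + 297·9² = 28107.
c = 2t² / 28107 = 2·405² / 28107 = 11.6715.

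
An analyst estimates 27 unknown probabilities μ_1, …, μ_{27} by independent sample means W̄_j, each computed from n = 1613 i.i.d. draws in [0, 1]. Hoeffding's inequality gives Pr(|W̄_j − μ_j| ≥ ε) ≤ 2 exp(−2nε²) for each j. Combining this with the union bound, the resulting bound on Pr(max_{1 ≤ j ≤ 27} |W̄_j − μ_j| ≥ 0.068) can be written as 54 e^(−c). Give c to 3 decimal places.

Union bound over the 27 events: Pr(max_{1 ≤ j ≤ 27} |W̄_j − μ_j| ≥ 0.068) ≤ 27·2·exp(−2nε²) = 54 exp(−2·1613·0.068²).
So c = 2·1613·0.068² = 14.9170.

14.917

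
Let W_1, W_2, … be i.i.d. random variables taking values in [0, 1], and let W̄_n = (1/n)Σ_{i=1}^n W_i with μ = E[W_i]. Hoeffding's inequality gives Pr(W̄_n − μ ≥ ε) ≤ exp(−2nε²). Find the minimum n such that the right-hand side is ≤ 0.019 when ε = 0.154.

Require exp(−2nε²) ≤ 0.019, i.e. 2nε² ≥ ln(1/0.019) = 3.963316.
So n ≥ 3.963316 / (2·0.154²) = 83.558.
The smallest integer n is 84.

84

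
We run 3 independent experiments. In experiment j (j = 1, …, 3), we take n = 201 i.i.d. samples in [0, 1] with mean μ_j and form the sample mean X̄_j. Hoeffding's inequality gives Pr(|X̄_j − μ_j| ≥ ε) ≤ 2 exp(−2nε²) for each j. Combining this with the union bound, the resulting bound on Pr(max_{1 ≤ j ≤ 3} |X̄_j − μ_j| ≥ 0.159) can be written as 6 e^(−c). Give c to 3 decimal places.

Union bound over the 3 events: Pr(max_{1 ≤ j ≤ 3} |X̄_j − μ_j| ≥ 0.159) ≤ 3·2·exp(−2nε²) = 6 exp(−2·201·0.159²).
So c = 2·201·0.159² = 10.1630.

10.163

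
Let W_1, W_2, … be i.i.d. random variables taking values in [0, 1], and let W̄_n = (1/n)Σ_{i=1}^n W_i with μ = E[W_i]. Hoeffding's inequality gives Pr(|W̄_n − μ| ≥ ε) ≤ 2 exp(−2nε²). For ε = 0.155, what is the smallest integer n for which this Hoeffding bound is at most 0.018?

99

Require 2·exp(−2nε²) ≤ 0.018, i.e. 2nε² ≥ ln(2/0.018) = 4.710531.
So n ≥ 4.710531 / (2·0.155²) = 98.034.
The smallest integer n is 99.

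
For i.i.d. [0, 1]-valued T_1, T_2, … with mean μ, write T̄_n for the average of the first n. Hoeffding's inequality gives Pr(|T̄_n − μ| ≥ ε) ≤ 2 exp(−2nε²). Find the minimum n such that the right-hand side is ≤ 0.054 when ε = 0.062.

470

Require 2·exp(−2nε²) ≤ 0.054, i.e. 2nε² ≥ ln(2/0.054) = 3.611918.
So n ≥ 3.611918 / (2·0.062²) = 469.812.
The smallest integer n is 470.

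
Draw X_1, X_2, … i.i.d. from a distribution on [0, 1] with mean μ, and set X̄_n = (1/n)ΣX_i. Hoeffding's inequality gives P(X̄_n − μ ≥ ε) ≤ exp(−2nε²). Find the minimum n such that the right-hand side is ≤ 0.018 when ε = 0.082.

Require exp(−2nε²) ≤ 0.018, i.e. 2nε² ≥ ln(1/0.018) = 4.017384.
So n ≥ 4.017384 / (2·0.082²) = 298.735.
The smallest integer n is 299.

299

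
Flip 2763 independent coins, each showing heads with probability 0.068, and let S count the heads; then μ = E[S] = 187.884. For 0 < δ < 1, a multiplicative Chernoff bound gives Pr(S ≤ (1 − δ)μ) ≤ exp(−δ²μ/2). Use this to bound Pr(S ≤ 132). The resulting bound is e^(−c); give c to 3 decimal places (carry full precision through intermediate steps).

8.311

Write 132 = (1 − δ)μ, so δ = 1 − 132/187.884 = 0.2974388…
Then the exponent is δ²μ/2 = (μ − 132)²/(2μ) = 8.311036.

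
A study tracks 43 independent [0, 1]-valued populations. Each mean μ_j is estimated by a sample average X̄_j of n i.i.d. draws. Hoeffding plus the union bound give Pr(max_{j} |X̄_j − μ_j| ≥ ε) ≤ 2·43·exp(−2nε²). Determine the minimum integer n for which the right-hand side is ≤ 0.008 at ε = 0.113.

364

Need 2·43·exp(−2nε²) ≤ 0.008, i.e. exp(−2nε²) ≤ 0.008/86.
So 2nε² ≥ ln(86/0.008) = 9.282661.
Hence n ≥ 9.282661/(2·0.113²) = 363.484.
The smallest integer n is 364.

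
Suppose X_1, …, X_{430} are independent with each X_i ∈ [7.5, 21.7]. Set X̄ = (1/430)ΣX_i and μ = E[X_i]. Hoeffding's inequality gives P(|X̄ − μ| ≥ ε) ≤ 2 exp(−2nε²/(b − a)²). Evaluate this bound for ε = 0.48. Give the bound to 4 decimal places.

Exponent: 2nε²/(b − a)² = 2·430·0.48² / 14.2² = 0.98266.
Bound = 2·exp(−0.98266) = 0.74863.

0.7486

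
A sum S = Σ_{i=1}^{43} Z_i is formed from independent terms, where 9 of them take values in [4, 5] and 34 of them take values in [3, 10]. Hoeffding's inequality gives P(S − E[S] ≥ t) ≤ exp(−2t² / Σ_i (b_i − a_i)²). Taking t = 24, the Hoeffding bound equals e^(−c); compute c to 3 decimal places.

Σ(b_i − a_i)² = 9·1² + 34·7² = 1675.
c = 2t² / 1675 = 2·24² / 1675 = 0.6878.

0.688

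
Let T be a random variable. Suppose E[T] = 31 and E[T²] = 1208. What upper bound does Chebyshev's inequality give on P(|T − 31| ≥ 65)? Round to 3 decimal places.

0.058

Var(T) = E[T²] − (E[T])² = 1208 − 961 = 247.
Chebyshev's inequality: P(|T − μ| ≥ t) ≤ Var(T)/t² = 247/4225 = 0.0585.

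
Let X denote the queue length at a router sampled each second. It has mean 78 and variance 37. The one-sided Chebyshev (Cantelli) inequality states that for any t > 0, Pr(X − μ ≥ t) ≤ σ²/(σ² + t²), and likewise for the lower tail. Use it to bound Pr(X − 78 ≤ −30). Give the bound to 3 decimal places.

Here σ² = 37 and t = 30, so σ² + t² = 937.
Cantelli's bound: 37/937 = 0.0395.

0.039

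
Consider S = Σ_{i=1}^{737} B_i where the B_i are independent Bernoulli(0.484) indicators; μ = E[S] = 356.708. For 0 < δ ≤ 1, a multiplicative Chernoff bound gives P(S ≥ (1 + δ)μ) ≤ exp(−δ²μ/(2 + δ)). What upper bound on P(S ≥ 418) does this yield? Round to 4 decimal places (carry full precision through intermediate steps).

Write 418 = (1 + δ)μ, so δ = 418/356.708 − 1 = 0.1718268…
Then the exponent is δ²μ/(2 + δ) = (418 − μ)² / (μ·(2 + δ)) = 4.849194.
Bound = exp(−4.849194) = 0.00783.

0.0078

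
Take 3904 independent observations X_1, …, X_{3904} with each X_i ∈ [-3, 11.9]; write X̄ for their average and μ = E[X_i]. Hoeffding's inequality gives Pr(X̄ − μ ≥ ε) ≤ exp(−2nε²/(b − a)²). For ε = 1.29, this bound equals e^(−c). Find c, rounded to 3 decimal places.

c = 2nε²/(b − a)² = 2·3904·1.29² / 14.9² = 58.5257.

58.526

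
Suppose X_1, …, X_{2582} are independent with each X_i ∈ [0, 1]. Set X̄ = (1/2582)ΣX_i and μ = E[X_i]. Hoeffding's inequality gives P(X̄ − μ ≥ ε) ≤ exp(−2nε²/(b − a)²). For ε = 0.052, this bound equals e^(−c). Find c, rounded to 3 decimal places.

c = 2nε²/(b − a)² = 2·2582·0.052² / 1² = 13.9635.

13.963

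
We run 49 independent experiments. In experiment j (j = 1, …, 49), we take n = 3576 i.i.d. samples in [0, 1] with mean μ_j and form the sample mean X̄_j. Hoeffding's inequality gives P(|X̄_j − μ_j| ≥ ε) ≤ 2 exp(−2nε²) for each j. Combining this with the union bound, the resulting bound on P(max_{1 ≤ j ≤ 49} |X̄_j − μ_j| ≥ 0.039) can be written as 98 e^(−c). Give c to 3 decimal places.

Union bound over the 49 events: P(max_{1 ≤ j ≤ 49} |X̄_j − μ_j| ≥ 0.039) ≤ 49·2·exp(−2nε²) = 98 exp(−2·3576·0.039²).
So c = 2·3576·0.039² = 10.8782.

10.878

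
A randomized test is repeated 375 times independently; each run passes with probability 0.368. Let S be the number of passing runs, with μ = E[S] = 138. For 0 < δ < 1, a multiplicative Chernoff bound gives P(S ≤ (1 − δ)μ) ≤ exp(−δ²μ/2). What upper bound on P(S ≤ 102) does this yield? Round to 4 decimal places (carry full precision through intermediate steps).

0.0091

Write 102 = (1 − δ)μ, so δ = 1 − 102/138 = 0.2608696…
Then the exponent is δ²μ/2 = (μ − 102)²/(2μ) = 4.695652.
Bound = exp(−4.695652) = 0.00913.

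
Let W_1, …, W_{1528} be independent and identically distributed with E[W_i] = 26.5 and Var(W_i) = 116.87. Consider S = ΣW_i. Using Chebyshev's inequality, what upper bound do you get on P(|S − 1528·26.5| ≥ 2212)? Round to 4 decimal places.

Var(S) = n·Var(W_i) = 1528·116.87 = 178577.36.
Chebyshev: P(|S − 1528·26.5| ≥ 2212) ≤ Var(S)/2212² = 178577.36/4892944 = 0.0365.

0.0365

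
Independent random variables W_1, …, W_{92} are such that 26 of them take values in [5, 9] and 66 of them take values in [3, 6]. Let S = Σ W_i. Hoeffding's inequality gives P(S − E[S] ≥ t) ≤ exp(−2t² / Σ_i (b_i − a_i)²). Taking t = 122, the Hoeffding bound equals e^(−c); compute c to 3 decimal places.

Σ(b_i − a_i)² = 26·4² + 66·3² = 1010.
c = 2t² / 1010 = 2·122² / 1010 = 29.4733.

29.473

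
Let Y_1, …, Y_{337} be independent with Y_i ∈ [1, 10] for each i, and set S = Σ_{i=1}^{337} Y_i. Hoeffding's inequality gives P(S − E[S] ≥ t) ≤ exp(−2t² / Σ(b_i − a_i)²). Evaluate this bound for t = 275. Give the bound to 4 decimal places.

Σ(b_i − a_i)² = 337·(9)² = 27297.
Exponent = 2·275²/27297 = 5.5409.
Bound = exp(−5.5409) = 0.00392.

0.0039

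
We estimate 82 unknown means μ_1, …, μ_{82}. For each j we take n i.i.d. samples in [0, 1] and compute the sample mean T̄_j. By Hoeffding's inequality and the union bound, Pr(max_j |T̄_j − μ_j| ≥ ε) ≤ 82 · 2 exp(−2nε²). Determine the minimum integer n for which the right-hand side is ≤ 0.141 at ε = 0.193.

Need 2·82·exp(−2nε²) ≤ 0.141, i.e. exp(−2nε²) ≤ 0.141/164.
So 2nε² ≥ ln(164/0.141) = 7.058862.
Hence n ≥ 7.058862/(2·0.193²) = 94.752.
The smallest integer n is 95.

95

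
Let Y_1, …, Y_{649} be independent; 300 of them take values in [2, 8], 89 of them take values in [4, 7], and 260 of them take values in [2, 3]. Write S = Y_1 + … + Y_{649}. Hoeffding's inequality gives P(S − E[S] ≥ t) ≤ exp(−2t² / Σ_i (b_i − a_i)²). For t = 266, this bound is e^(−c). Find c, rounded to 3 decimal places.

Σ(b_i − a_i)² = 300·6² + 89·3² + 260·1² = 11861.
c = 2t² / 11861 = 2·266² / 11861 = 11.9309.

11.931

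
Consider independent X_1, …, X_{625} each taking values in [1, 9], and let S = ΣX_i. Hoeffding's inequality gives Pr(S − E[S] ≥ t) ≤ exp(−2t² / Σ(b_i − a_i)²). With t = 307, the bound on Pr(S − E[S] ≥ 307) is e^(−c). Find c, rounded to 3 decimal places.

4.712

Σ(b_i − a_i)² = 625·(8)² = 40000.
c = 2t²/40000 = 2·307²/40000 = 4.7124.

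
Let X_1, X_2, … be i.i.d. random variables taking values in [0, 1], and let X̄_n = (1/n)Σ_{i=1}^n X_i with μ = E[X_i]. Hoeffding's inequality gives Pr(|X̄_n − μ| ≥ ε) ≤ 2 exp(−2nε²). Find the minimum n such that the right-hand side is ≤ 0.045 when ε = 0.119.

Require 2·exp(−2nε²) ≤ 0.045, i.e. 2nε² ≥ ln(2/0.045) = 3.794240.
So n ≥ 3.794240 / (2·0.119²) = 133.968.
The smallest integer n is 134.

134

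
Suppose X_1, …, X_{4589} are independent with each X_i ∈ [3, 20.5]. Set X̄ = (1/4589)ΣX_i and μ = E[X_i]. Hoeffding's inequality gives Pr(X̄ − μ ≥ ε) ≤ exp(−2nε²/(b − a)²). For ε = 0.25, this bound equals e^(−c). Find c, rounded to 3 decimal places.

1.873

c = 2nε²/(b − a)² = 2·4589·0.25² / 17.5² = 1.8731.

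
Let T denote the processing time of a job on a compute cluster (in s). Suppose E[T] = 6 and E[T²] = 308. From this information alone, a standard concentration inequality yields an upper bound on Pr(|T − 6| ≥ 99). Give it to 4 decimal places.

The first two moments determine the variance, so Chebyshev's inequality is the sharpest standard bound available.
Var(T) = E[T²] − (E[T])² = 308 − 36 = 272.
Chebyshev's inequality: Pr(|T − μ| ≥ t) ≤ Var(T)/t² = 272/9801 = 0.0278.

0.0278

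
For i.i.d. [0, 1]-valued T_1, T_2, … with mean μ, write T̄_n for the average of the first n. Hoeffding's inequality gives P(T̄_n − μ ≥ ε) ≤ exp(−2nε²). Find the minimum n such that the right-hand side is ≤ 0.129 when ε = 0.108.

88

Require exp(−2nε²) ≤ 0.129, i.e. 2nε² ≥ ln(1/0.129) = 2.047943.
So n ≥ 2.047943 / (2·0.108²) = 87.789.
The smallest integer n is 88.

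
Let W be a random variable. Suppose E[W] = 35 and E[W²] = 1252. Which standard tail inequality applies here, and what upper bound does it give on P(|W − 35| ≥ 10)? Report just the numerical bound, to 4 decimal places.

0.2700

The first two moments determine the variance, so Chebyshev's inequality is the sharpest standard bound available.
Var(W) = E[W²] − (E[W])² = 1252 − 1225 = 27.
Chebyshev's inequality: P(|W − μ| ≥ t) ≤ Var(W)/t² = 27/100 = 0.2700.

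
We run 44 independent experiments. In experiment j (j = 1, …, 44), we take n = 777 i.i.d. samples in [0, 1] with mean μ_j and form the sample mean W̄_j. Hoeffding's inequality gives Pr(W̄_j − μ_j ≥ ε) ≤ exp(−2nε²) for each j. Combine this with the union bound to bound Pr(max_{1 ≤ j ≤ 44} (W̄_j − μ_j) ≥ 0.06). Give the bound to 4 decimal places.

Per-experiment Hoeffding bound: exp(−2·777·0.06²) = exp(−5.59440) = 0.0037186.
Union bound over 44 events: 44·0.0037186 = 0.16362.

0.1636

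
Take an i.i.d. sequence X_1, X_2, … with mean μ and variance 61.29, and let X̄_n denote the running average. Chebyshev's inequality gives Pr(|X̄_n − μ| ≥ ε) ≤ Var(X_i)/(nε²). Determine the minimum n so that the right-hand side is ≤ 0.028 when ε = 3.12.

225

Require 61.29/(n·3.12²) ≤ 0.028, i.e. n ≥ 61.29/(0.028·3.12²) = 224.865.
The smallest integer n is 225.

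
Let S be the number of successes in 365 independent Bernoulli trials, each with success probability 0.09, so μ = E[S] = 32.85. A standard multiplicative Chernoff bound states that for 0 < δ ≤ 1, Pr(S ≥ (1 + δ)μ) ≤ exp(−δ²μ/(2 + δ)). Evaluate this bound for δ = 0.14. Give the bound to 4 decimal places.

Exponent = δ²μ/(2 + δ) = 0.14²·32.85/2.14 = 0.3009.
Bound = exp(−0.3009) = 0.74017.

0.7402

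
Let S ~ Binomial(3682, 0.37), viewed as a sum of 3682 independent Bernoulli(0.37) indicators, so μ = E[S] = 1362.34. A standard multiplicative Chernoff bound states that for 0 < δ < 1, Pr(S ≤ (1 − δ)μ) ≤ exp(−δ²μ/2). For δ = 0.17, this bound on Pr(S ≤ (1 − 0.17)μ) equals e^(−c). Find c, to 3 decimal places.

19.686

c = δ²μ/2 = 0.17²·1362.34/2 = 19.6858.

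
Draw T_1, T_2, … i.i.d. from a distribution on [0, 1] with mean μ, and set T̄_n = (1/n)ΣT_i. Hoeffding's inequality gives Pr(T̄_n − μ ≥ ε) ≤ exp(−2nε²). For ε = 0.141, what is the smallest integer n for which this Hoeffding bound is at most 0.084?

Require exp(−2nε²) ≤ 0.084, i.e. 2nε² ≥ ln(1/0.084) = 2.476938.
So n ≥ 2.476938 / (2·0.141²) = 62.294.
The smallest integer n is 63.

63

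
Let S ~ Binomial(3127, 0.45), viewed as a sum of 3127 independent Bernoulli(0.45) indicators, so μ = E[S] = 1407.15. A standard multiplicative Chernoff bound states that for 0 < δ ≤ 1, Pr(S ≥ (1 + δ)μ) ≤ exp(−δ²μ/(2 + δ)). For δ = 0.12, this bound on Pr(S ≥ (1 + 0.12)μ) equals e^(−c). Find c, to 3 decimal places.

9.558

c = δ²μ/(2 + δ) = 0.12²·1407.15/(2 + 0.12) = 9.5580.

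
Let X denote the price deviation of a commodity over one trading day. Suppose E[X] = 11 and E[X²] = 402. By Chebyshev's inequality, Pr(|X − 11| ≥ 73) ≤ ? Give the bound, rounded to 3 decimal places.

Var(X) = E[X²] − (E[X])² = 402 − 121 = 281.
Chebyshev's inequality: Pr(|X − μ| ≥ t) ≤ Var(X)/t² = 281/5329 = 0.0527.

0.053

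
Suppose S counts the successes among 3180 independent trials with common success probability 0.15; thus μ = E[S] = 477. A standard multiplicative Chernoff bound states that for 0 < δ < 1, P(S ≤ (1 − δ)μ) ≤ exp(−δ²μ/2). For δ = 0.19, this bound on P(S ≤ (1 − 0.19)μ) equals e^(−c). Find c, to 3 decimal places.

8.610

c = δ²μ/2 = 0.19²·477/2 = 8.6098.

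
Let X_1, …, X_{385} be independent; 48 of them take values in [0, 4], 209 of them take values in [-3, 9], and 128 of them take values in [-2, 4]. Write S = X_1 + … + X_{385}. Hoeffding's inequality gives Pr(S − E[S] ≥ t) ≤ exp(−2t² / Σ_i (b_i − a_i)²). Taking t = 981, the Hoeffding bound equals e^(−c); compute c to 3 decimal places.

54.260

Σ(b_i − a_i)² = 48·4² + 209·12² + 128·6² = 35472.
c = 2t² / 35472 = 2·981² / 35472 = 54.2603.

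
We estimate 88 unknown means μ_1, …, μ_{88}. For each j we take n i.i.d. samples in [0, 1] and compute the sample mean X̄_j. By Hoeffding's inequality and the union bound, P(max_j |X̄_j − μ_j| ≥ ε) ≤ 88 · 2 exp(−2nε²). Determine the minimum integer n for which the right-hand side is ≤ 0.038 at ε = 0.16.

Need 2·88·exp(−2nε²) ≤ 0.038, i.e. exp(−2nε²) ≤ 0.038/176.
So 2nε² ≥ ln(176/0.038) = 8.440653.
Hence n ≥ 8.440653/(2·0.16²) = 164.857.
The smallest integer n is 165.

165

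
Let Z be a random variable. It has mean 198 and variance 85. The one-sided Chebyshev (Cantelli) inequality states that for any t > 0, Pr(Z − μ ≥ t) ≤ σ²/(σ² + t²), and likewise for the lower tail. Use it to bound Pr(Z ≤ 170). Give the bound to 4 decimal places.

Here σ² = 85 and t = 28, so σ² + t² = 869.
Cantelli's bound: 85/869 = 0.0978.

0.0978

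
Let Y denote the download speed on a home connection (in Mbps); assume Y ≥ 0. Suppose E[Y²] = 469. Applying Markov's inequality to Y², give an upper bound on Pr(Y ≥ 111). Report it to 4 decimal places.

0.0381

Since Y ≥ 0, the event {Y ≥ 111} is the same as {Y² ≥ 12321}.
Markov's inequality applied to Y² gives Pr(Y² ≥ 12321) ≤ E[Y²]/12321 = 469/12321 = 0.0381.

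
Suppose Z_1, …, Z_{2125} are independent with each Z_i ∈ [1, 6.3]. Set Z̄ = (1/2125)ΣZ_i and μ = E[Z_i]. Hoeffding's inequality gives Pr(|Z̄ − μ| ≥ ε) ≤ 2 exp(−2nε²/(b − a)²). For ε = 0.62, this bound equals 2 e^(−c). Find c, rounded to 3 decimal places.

c = 2nε²/(b − a)² = 2·2125·0.62² / 5.3² = 58.1595.

58.159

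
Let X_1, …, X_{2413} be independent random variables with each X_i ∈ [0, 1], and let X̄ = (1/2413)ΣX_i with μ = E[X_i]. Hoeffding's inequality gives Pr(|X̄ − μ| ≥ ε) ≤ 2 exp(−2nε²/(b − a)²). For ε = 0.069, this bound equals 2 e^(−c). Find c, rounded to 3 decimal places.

c = 2nε²/(b − a)² = 2·2413·0.069² / 1² = 22.9766.

22.977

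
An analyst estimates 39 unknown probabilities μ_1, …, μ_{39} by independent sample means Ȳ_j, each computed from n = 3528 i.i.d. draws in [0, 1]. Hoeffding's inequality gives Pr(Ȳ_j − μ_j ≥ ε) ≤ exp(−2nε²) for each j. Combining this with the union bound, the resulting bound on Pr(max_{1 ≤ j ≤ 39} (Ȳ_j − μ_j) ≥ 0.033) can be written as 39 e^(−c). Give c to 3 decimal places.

Union bound over the 39 events: Pr(max_{1 ≤ j ≤ 39} (Ȳ_j − μ_j) ≥ 0.033) ≤ 39·exp(−2nε²) = 39 exp(−2·3528·0.033²).
So c = 2·3528·0.033² = 7.6840.

7.684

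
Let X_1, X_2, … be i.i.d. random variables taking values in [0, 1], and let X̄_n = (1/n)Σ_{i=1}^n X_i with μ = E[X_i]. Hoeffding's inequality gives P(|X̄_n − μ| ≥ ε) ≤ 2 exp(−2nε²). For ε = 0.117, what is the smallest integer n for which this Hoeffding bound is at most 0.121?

103

Require 2·exp(−2nε²) ≤ 0.121, i.e. 2nε² ≥ ln(2/0.121) = 2.805112.
So n ≥ 2.805112 / (2·0.117²) = 102.459.
The smallest integer n is 103.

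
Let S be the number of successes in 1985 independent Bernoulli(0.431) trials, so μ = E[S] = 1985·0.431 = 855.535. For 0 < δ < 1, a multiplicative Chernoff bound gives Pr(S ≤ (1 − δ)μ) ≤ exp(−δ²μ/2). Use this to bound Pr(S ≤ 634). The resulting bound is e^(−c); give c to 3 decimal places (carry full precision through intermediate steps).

28.682

Write 634 = (1 − δ)μ, so δ = 1 − 634/855.535 = 0.2589432…
Then the exponent is δ²μ/2 = (μ − 634)²/(2μ) = 28.682495.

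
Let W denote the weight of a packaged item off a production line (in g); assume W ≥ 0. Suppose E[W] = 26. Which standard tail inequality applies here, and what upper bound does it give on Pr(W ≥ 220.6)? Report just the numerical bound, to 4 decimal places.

0.1179

Only the mean of a non-negative variable is known, so Markov's inequality is the applicable tail bound.
Markov's inequality: for a non-negative random variable, Pr(W ≥ a) ≤ E[W]/a.
Here E[W] = 26 and a = 220.6, so the bound is 26/220.6 = 0.1179.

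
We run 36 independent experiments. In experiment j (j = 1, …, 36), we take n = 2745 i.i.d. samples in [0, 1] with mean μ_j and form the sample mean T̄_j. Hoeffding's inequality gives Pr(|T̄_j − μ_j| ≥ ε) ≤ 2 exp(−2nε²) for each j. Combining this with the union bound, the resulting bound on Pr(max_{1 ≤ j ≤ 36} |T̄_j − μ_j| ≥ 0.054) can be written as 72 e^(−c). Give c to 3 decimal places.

Union bound over the 36 events: Pr(max_{1 ≤ j ≤ 36} |T̄_j − μ_j| ≥ 0.054) ≤ 36·2·exp(−2nε²) = 72 exp(−2·2745·0.054²).
So c = 2·2745·0.054² = 16.0088.

16.009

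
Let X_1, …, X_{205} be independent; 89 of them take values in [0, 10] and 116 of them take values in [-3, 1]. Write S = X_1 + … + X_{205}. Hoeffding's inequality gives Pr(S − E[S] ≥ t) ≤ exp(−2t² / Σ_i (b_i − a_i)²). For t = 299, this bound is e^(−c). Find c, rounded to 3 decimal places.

Σ(b_i − a_i)² = 89·10² + 116·4² = 10756.
c = 2t² / 10756 = 2·299² / 10756 = 16.6235.

16.623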